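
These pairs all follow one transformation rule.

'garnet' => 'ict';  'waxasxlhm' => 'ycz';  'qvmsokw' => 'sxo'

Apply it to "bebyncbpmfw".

dgd

What's happening: shift every letter 2 places forward in the alphabet (wrapping around), then keep only the first 3 characters.
On "bebyncbpmfw": the first step gives "dgdapedrohy", and the second then gives "dgd".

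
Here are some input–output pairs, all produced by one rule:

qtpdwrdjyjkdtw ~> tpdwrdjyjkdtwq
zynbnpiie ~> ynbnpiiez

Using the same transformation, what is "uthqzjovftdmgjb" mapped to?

Rule — move the first character to the end.
For "uthqzjovftdmgjb" the result is "thqzjovftdmgjbu".

thqzjovftdmgjbu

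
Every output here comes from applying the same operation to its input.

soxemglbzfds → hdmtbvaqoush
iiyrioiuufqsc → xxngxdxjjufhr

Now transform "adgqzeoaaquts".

psvfotdppfjih

Each output is the input with this applied: shift every letter 11 places backward in the alphabet (wrapping around).
On "adgqzeoaaquts" that produces "psvfotdppfjih".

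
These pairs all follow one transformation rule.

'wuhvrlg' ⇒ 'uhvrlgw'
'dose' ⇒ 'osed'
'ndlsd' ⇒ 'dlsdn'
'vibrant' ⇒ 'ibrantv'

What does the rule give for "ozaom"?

Looking at the pairs, the operation is to move the first character to the end.
So "ozaom" becomes "zaomo".

zaomo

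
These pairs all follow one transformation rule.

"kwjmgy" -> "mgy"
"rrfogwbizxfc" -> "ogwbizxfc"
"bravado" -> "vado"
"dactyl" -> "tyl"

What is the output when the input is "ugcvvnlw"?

vvnlw

In each case the input is transformed by: delete the first 3 characters.
On "ugcvvnlw" that produces "vvnlw".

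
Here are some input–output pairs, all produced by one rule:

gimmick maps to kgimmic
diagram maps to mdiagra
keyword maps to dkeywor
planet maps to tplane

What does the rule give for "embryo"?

oembry

What's happening: move the last character to the front.
Applying that to "embryo" gives "oembry".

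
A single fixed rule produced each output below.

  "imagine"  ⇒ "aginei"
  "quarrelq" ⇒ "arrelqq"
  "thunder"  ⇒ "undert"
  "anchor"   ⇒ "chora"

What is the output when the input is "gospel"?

spelg

In each case the input is transformed by: move the first character to the end, then delete the first character.
Applying both steps to "gospel": "ospelg", then "spelg".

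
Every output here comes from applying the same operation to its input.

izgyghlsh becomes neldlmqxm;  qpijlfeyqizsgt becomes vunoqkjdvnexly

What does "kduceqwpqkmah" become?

pizhjvbuvprfm

Each output is the input with this applied: shift every letter 5 places forward in the alphabet (wrapping around).
On "kduceqwpqkmah" that produces "pizhjvbuvprfm".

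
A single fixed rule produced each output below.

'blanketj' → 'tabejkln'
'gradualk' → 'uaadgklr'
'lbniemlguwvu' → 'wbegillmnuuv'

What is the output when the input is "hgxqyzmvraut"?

zaghmqrtuvxy

What's happening: sort the characters into alphabetical order, then move the last character to the front.
For "hgxqyzmvraut", step one produces "aghmqrtuvxyz"; step two turns that into "zaghmqrtuvxy".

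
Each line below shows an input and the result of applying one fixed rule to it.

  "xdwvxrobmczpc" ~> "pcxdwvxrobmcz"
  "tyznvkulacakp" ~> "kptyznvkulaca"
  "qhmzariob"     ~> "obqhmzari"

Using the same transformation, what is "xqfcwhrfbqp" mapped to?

qpxqfcwhrfb

What's happening: move the last 2 characters to the front (rotate right by 2).
Doing the same to "xqfcwhrfbqp": "qpxqfcwhrfb".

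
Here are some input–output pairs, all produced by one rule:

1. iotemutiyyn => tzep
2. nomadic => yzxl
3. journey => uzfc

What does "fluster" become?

In each case the input is transformed by: shift every letter 11 places forward in the alphabet (wrapping around), then keep only the first 4 characters.
On "fluster" that produces "qwfd".

qwfd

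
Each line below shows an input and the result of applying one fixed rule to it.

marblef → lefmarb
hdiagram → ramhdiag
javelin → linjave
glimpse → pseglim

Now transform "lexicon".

What's happening: move the last 3 characters to the front (rotate right by 3).
Doing the same to "lexicon": "conlexi".

conlexi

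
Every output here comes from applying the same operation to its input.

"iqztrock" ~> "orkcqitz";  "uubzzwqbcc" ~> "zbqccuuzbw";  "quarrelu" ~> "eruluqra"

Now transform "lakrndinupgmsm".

The rule is to swap each adjacent pair of characters (1↔2, 3↔4, ...), then swap the front and back halves of the string.
Working it through for "lakrndinupgmsm": intermediate "alrkdnnipumgms", final "ipumgmsalrkdnn".

ipumgmsalrkdnn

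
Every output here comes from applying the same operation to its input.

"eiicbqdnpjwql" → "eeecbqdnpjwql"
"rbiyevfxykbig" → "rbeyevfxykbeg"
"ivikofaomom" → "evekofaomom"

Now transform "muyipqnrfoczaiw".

The transformation: replace every "i" with "e".
For "muyipqnrfoczaiw" the result is "muyepqnrfoczaew".

muyepqnrfoczaew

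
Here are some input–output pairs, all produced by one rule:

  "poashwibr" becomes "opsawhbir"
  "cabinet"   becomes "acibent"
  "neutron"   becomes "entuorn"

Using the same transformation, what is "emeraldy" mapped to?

The rule is to swap each adjacent pair of characters (1↔2, 3↔4, ...).
On "emeraldy" that produces "merelayd".

merelayd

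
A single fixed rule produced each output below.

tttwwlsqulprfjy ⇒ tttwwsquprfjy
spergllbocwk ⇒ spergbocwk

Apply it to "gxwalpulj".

Each output is the input with this applied: remove every "l".
Doing the same to "gxwalpulj": "gxwapuj".

gxwapuj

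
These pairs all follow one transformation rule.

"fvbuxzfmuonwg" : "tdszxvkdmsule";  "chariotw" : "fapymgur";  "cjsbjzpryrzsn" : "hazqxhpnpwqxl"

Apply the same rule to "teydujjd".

crbwhsbh

Rule — shift every letter 2 places backward in the alphabet (wrapping around), then swap each adjacent pair of characters (1↔2, 3↔4, ...).
On "teydujjd": the first step gives "rcwbshhb", and the second then gives "crbwhsbh".
(Check on "cjsbjzpryrzsn": → "ahqzhxnpwpxql" → "hazqxhpnpwqxl" ✓)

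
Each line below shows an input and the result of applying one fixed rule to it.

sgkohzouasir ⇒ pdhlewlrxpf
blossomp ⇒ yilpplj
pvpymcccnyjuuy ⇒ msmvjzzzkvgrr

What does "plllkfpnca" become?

Rule — shift every letter 3 places backward in the alphabet (wrapping around), then delete the last character.
On "plllkfpnca" that produces "miiihcmkz".

miiihcmkz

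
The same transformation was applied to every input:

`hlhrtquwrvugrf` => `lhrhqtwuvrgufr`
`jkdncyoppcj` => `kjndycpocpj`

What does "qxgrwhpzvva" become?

The pattern: swap each adjacent pair of characters (1↔2, 3↔4, ...).
On "qxgrwhpzvva" that produces "xqrghwzpvva".

xqrghwzpvva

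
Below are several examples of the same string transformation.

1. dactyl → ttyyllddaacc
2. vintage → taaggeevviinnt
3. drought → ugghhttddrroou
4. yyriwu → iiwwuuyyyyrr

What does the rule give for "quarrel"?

The pattern: double every character, then swap the front and back halves of the string.
On "quarrel": the first step gives "qquuaarrrreell", and the second then gives "rrreellqquuaar".

rrreellqquuaar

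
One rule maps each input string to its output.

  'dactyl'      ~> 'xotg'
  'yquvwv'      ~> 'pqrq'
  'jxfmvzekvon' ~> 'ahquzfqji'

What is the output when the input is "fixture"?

sopmz

Each output is the input with this applied: delete the first 2 characters, then shift every letter 5 places backward in the alphabet (wrapping around).
Doing the same to "fixture": "sopmz".
(Check on "yquvwv": → "uvwv" → "pqrq" ✓)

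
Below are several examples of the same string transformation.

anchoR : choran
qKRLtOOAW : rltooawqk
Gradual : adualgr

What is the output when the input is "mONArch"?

In each case the input is transformed by: move the first 2 characters to the end (rotate left by 2), then convert every letter to lowercase.
For "mONArch", step one produces "NArchmO"; step two turns that into "narchmo".
(Check on "Gradual": → "adualGr" → "adualgr" ✓)

narchmo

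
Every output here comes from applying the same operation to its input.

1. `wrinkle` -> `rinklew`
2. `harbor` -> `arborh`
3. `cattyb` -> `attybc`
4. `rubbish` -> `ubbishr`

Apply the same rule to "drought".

The rule is to move the first character to the end.
On "drought" that produces "roughtd".

roughtd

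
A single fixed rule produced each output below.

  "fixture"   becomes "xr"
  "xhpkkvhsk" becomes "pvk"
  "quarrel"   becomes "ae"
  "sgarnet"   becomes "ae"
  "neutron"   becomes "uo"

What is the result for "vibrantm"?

bn

In each case the input is transformed by: keep one character in every 3, starting at position 3 (positions 3rd, 6th, 9th, ...).
Applying that to "vibrantm" gives "bn".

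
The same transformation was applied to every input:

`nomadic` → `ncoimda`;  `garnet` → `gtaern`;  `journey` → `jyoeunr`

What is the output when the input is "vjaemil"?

Rule — take characters alternately from the front and the back (1st, last, 2nd, 2nd-last, ...).
Applying that to "vjaemil" gives "vljiame".

vljiame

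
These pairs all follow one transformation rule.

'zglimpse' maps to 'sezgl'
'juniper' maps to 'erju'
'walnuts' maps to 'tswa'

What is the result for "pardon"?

onp

The rule is to move the last 2 characters to the front (rotate right by 2), then delete the last 3 characters.
For "pardon", step one produces "onpard"; step two turns that into "onp".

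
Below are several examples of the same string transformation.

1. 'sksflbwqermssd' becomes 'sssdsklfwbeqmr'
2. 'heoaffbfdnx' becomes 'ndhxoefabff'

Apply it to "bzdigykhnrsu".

srbudzgikynh

Each output is the input with this applied: move the last 3 characters to the front (rotate right by 3), then swap each adjacent pair of characters (1↔2, 3↔4, ...).
Applying that to "bzdigykhnrsu" gives "srbudzgikynh".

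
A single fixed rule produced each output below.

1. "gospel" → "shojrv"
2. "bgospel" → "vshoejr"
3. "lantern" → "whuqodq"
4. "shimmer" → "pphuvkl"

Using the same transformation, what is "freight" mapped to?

ljkwiuh

The pattern: move the first 3 characters to the end (rotate left by 3), then shift every letter 3 places forward in the alphabet (wrapping around).
For "freight", step one produces "ightfre"; step two turns that into "ljkwiuh".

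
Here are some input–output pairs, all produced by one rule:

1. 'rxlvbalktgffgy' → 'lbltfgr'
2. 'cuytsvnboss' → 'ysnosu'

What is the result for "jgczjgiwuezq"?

Looking at the pairs, the operation is to move the first 2 characters to the end (rotate left by 2), then keep every other character starting from the first (positions 1st, 3rd, 5th, ...).
Applying both steps to "jgczjgiwuezq": "czjgiwuezqjg", then "cjiuzj".
(Check on "rxlvbalktgffgy": → "lvbalktgffgyrx" → "lbltfgr" ✓)

cjiuzj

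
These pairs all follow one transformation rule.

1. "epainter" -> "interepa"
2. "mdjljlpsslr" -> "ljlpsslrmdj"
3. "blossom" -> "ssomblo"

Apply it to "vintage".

What's happening: move the first 3 characters to the end (rotate left by 3).
For "vintage" the result is "tagevin".

tagevin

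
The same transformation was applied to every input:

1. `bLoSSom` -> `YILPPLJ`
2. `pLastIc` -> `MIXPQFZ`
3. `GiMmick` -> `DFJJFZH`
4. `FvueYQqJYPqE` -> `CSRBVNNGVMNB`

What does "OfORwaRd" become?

Looking at the pairs, the operation is to shift every letter 3 places backward in the alphabet (wrapping around), then convert every letter to uppercase.
"OfORwaRd" → "LcLOtxOa" → "LCLOTXOA".

LCLOTXOA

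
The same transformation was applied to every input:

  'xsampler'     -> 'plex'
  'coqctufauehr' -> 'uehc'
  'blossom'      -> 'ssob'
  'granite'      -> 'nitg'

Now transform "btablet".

Rule — swap the first and last characters, then keep only the last 4 characters.
Working it through for "btablet": intermediate "ttableb", final "bleb".
(Check on "granite": → "eranitg" → "nitg" ✓)

bleb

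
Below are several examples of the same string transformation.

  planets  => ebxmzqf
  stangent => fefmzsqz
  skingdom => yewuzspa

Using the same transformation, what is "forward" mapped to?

What's happening: move the last character to the front, then shift every letter 12 places forward in the alphabet (wrapping around).
On "forward": the first step gives "dforwar", and the second then gives "pradimd".

pradimd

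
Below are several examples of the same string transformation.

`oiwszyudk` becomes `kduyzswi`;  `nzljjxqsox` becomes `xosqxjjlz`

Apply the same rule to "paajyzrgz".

zgrzyjaa

What's happening: delete the first character, then reverse the string.
"paajyzrgz" → "aajyzrgz" → "zgrzyjaa".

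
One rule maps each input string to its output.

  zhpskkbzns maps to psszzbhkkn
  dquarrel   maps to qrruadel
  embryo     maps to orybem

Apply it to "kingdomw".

The transformation: sort the characters into alphabetical order, then swap the front and back halves of the string.
For "kingdomw", step one produces "dgikmnow"; step two turns that into "mnowdgik".

mnowdgik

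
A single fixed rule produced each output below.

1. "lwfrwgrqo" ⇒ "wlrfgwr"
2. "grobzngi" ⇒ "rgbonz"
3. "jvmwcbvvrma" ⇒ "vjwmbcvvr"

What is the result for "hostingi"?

ohtsni

Rule — delete the last 2 characters, then swap each adjacent pair of characters (1↔2, 3↔4, ...).
Working it through for "hostingi": intermediate "hostin", final "ohtsni".
(Check on "jvmwcbvvrma": → "jvmwcbvvr" → "vjwmbcvvr" ✓)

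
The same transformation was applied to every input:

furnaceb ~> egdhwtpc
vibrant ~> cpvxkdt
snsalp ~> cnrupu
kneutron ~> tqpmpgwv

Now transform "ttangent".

Looking at the pairs, the operation is to move the last 3 characters to the front (rotate right by 3), then shift every letter 2 places forward in the alphabet (wrapping around).
On "ttangent" that produces "gpvvvcpi".

gpvvvcpi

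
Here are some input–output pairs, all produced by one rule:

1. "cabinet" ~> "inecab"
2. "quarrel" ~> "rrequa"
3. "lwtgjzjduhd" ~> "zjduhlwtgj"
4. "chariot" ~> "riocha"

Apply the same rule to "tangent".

gentan

The rule is to delete the last character, then swap the front and back halves of the string.
For "tangent", step one produces "tangen"; step two turns that into "gentan".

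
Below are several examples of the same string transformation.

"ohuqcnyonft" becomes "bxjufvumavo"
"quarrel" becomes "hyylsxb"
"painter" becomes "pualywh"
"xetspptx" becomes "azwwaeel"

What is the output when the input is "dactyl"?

What's happening: shift every letter 7 places forward in the alphabet (wrapping around), then move the first 2 characters to the end (rotate left by 2).
Starting from "dactyl": after the first operation, "khjafs"; after the second, "jafskh".

jafskh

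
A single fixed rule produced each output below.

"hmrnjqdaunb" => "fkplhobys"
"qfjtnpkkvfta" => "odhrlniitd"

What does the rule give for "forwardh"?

The pattern: shift every letter 2 places backward in the alphabet (wrapping around), then delete the last 2 characters.
Starting from "forwardh": after the first operation, "dmpuypbf"; after the second, "dmpuyp".

dmpuyp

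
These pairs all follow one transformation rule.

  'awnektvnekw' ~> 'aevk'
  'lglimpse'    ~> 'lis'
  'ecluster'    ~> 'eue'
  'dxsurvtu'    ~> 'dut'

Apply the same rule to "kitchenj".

kcn

The rule is to keep one character in every 3, starting at position 1 (positions 1st, 4th, 7th, ...).
Doing the same to "kitchenj": "kcn".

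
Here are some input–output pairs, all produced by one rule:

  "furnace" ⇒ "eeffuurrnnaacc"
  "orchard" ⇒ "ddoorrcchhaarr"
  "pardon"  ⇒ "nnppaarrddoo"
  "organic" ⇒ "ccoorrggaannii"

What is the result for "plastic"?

ccppllaassttii

Each output is the input with this applied: double every character, then move the last 2 characters to the front (rotate right by 2).
On "plastic": the first step gives "ppllaassttiicc", and the second then gives "ccppllaassttii".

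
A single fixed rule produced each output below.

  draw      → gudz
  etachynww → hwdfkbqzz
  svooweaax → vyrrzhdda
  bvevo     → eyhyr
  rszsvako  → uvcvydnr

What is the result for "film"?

ilop

Rule — shift every letter 3 places forward in the alphabet (wrapping around).
On "film" that produces "ilop".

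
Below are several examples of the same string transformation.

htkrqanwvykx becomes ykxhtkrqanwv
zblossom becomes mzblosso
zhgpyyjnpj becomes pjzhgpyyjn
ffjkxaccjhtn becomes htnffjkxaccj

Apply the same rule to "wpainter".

rwpainte

Looking at the pairs, the operation is to swap the front and back halves of the string, then move the first 3 characters to the end (rotate left by 3).
Doing the same to "wpainter": "rwpainte".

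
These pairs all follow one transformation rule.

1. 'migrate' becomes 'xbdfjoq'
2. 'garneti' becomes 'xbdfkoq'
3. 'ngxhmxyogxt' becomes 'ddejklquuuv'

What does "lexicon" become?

zbfiklu

Each output is the input with this applied: sort the characters into alphabetical order, then shift every letter 3 places backward in the alphabet (wrapping around).
Working it through for "lexicon": intermediate "ceilnox", final "zbfiklu".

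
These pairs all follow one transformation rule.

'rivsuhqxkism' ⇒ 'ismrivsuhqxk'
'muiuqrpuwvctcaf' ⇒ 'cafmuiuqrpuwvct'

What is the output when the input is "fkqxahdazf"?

Rule — move the last 3 characters to the front (rotate right by 3).
Applying that to "fkqxahdazf" gives "azffkqxahd".

azffkqxahd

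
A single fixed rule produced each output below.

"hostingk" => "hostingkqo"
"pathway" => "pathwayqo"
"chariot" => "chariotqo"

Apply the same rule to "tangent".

tangentqo

The rule is to append "qo".
Applying that to "tangent" gives "tangentqo".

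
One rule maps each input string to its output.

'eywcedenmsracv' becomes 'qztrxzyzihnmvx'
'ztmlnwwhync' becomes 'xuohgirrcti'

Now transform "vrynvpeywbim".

hqmtiqkztrwd

The pattern: move the last character to the front, then shift every letter 5 places backward in the alphabet (wrapping around).
On "vrynvpeywbim": the first step gives "mvrynvpeywbi", and the second then gives "hqmtiqkztrwd".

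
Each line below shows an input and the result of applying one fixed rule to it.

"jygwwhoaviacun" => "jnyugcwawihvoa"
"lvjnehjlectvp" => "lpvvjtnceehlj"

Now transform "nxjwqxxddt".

Rule — take characters alternately from the front and the back (1st, last, 2nd, 2nd-last, ...).
On "nxjwqxxddt" that produces "ntxdjdwxqx".

ntxdjdwxqx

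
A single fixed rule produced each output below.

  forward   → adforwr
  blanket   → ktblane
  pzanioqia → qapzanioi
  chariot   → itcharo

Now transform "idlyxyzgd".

The rule is to move the last 2 characters to the front (rotate right by 2), then swap the first and last characters.
Doing the same to "idlyxyzgd": "zdidlyxyg".

zdidlyxyg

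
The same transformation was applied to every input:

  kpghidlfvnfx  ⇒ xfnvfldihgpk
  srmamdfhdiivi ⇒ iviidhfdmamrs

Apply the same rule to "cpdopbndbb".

bbdnbpodpc

In each case the input is transformed by: reverse the string.
For "cpdopbndbb" the result is "bbdnbpodpc".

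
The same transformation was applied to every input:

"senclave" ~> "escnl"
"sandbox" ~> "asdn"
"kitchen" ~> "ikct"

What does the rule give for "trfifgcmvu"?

In each case the input is transformed by: delete the last 3 characters, then swap each adjacent pair of characters (1↔2, 3↔4, ...).
On "trfifgcmvu": the first step gives "trfifgc", and the second then gives "rtifgfc".

rtifgfc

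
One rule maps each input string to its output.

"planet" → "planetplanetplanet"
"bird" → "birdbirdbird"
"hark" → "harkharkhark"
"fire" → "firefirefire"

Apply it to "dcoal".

What's happening: write the whole string 3 times in a row.
On "dcoal" that produces "dcoaldcoaldcoal".

dcoaldcoaldcoal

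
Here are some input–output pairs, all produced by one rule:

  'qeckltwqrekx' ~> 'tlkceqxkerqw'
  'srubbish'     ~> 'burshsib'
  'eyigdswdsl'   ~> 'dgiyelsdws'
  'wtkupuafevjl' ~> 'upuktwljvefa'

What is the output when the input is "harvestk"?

vrahktse

The rule is to swap the front and back halves of the string, then reverse the string.
"harvestk" → "estkharv" → "vrahktse".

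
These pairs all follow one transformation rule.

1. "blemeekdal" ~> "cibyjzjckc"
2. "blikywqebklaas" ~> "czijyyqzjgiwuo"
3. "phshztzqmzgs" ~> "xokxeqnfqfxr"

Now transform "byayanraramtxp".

What's happening: swap the front and back halves of the string, then shift every letter 2 places backward in the alphabet (wrapping around).
So "byayanraramtxp" becomes "ypykrvnzwywylp".

ypykrvnzwywylp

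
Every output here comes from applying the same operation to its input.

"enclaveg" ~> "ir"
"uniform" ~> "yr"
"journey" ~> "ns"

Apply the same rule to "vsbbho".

Looking at the pairs, the operation is to shift every letter 4 places forward in the alphabet (wrapping around), then keep only the first 2 characters.
"vsbbho" → "zwffls" → "zw".

zw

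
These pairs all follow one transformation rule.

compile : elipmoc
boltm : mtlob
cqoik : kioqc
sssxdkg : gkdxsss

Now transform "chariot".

The transformation: reverse the string.
Applying that to "chariot" gives "toirahc".

toirahc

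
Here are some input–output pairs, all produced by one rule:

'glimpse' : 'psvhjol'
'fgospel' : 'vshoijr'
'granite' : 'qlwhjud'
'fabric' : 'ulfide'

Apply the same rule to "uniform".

Looking at the pairs, the operation is to move the first 3 characters to the end (rotate left by 3), then shift every letter 3 places forward in the alphabet (wrapping around).
Starting from "uniform": after the first operation, "formuni"; after the second, "irupxql".

irupxql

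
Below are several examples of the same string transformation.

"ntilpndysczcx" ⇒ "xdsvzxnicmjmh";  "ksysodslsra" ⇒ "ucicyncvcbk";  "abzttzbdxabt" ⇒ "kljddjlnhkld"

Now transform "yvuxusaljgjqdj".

ifeheckvtqtant

The transformation: shift every letter 10 places forward in the alphabet (wrapping around).
On "yvuxusaljgjqdj" that produces "ifeheckvtqtant".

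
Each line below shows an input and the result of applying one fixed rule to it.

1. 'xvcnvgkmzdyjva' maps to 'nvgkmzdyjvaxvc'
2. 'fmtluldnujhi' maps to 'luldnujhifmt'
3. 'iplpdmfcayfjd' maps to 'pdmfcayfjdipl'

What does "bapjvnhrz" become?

The pattern: move the first 3 characters to the end (rotate left by 3).
Applying that to "bapjvnhrz" gives "jvnhrzbap".

jvnhrzbap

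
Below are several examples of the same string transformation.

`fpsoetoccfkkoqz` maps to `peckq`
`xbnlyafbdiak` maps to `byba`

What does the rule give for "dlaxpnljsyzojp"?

In each case the input is transformed by: keep one character in every 3, starting at position 2 (positions 2nd, 5th, 8th, ...).
Doing the same to "dlaxpnljsyzojp": "lpjzp".

lpjzp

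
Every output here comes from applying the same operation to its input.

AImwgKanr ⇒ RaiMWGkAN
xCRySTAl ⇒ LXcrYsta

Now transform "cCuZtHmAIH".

hCcUzThMai

The transformation: move the last character to the front, then flip the case of every letter.
On "cCuZtHmAIH" that produces "hCcUzThMai".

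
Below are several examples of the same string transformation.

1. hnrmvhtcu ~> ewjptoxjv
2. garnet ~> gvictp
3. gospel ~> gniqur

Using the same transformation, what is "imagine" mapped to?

pgkocik

Rule — shift every letter 2 places forward in the alphabet (wrapping around), then move the last 2 characters to the front (rotate right by 2).
Doing the same to "imagine": "pgkocik".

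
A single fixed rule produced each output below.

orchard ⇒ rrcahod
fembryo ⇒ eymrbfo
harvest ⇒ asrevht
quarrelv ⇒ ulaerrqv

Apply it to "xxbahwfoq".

xobfawhxq

Each output is the input with this applied: take characters alternately from the front and the back (1st, last, 2nd, 2nd-last, ...), then move the first 2 characters to the end (rotate left by 2).
Working it through for "xxbahwfoq": intermediate "xqxobfawh", final "xobfawhxq".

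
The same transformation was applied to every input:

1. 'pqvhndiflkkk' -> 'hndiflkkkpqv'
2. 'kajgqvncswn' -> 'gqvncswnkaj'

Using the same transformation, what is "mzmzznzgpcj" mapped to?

In each case the input is transformed by: move the first 3 characters to the end (rotate left by 3).
For "mzmzznzgpcj" the result is "zznzgpcjmzm".

zznzgpcjmzm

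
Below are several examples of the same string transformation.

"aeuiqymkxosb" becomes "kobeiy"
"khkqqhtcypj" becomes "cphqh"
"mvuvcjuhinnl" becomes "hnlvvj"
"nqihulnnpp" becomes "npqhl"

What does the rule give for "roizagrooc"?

ocozg

The pattern: keep every other character starting from the second (positions 2nd, 4th, 6th, ...), then move the first 3 characters to the end (rotate left by 3).
Applying both steps to "roizagrooc": "ozgoc", then "ocozg".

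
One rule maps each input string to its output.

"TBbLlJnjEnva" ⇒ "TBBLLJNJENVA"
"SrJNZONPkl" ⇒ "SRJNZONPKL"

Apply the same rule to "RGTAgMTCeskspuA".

The pattern: convert every letter to uppercase.
Doing the same to "RGTAgMTCeskspuA": "RGTAGMTCESKSPUA".

RGTAGMTCESKSPUA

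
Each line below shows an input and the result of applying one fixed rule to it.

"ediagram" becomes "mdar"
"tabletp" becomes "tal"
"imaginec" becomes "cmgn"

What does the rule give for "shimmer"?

Rule — keep every other character starting from the second (positions 2nd, 4th, 6th, ...), then move the last character to the front.
"shimmer" → "hme" → "ehm".

ehm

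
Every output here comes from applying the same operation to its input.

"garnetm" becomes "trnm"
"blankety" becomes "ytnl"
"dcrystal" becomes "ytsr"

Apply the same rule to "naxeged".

xnge

Rule — sort the characters into reverse alphabetical order, then keep only the first 4 characters.
On "naxeged": the first step gives "xngeeda", and the second then gives "xnge".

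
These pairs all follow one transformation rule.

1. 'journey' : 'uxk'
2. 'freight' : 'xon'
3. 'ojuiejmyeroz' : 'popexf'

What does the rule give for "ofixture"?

Looking at the pairs, the operation is to shift every letter 6 places forward in the alphabet (wrapping around), then keep every other character starting from the second (positions 2nd, 4th, 6th, ...).
Working it through for "ofixture": intermediate "ulodzaxk", final "ldak".

ldak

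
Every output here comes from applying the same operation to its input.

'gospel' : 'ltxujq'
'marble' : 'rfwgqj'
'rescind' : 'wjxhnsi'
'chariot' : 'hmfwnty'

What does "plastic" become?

uqfxynh

Each output is the input with this applied: shift every letter 5 places forward in the alphabet (wrapping around).
Doing the same to "plastic": "uqfxynh".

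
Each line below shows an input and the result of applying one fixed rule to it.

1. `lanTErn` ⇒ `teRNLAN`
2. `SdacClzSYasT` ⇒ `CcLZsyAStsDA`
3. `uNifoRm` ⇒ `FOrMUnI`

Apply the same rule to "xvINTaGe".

In each case the input is transformed by: flip the case of every letter, then move the first 3 characters to the end (rotate left by 3).
Applying both steps to "xvINTaGe": "XVintAgE", then "ntAgEXVi".

ntAgEXVi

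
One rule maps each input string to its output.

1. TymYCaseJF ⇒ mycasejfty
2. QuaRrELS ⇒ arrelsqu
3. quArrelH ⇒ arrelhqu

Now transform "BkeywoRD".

eywordbk

In each case the input is transformed by: move the first 2 characters to the end (rotate left by 2), then convert every letter to lowercase.
On "BkeywoRD": the first step gives "eywoRDBk", and the second then gives "eywordbk".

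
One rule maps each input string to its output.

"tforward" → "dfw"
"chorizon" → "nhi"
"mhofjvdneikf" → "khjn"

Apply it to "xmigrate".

emr

The pattern: keep one character in every 3, starting at position 2 (positions 2nd, 5th, 8th, ...), then move the last character to the front.
"xmigrate" → "mre" → "emr".
(Check on "chorizon": → "hin" → "nhi" ✓)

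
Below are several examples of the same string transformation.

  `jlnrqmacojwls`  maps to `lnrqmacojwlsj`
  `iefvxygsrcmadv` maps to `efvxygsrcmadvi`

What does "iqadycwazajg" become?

qadycwazajgi

The transformation: move the first character to the end.
Applying that to "iqadycwazajg" gives "qadycwazajgi".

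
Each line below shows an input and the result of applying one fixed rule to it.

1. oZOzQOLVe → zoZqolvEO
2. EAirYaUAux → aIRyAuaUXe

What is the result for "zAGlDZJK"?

The rule is to flip the case of every letter, then move the first character to the end.
Starting from "zAGlDZJK": after the first operation, "ZagLdzjk"; after the second, "agLdzjkZ".

agLdzjkZ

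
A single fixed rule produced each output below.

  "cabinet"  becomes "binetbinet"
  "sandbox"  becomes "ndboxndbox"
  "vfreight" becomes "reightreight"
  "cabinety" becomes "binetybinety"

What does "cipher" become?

Each output is the input with this applied: delete the first 2 characters, then write the whole string twice.
"cipher" → "pherpher".

pherpher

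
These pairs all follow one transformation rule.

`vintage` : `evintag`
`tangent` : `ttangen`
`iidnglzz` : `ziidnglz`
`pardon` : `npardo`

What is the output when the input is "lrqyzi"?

ilrqyz

Looking at the pairs, the operation is to move the last character to the front.
Applying that to "lrqyzi" gives "ilrqyz".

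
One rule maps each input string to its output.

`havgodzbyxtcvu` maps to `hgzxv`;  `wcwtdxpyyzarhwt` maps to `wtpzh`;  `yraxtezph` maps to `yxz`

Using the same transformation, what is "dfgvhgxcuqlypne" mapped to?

The transformation: keep one character in every 3, starting at position 1 (positions 1st, 4th, 7th, ...).
Doing the same to "dfgvhgxcuqlypne": "dvxqp".

dvxqp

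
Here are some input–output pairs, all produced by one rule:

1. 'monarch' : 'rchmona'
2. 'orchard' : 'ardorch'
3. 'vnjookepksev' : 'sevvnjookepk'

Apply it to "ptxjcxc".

Looking at the pairs, the operation is to move the last 3 characters to the front (rotate right by 3).
So "ptxjcxc" becomes "cxcptxj".

cxcptxj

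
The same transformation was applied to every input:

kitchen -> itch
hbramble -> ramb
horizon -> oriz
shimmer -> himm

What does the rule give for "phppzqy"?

hppz

Rule — move the last 2 characters to the front (rotate right by 2), then keep only the last 4 characters.
For "phppzqy", step one produces "qyphppz"; step two turns that into "hppz".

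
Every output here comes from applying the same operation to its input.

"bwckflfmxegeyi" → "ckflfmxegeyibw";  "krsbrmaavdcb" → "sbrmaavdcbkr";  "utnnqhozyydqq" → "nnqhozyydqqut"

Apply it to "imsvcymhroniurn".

svcymhroniurnim

Each output is the input with this applied: move the first 2 characters to the end (rotate left by 2).
"imsvcymhroniurn" → "svcymhroniurnim".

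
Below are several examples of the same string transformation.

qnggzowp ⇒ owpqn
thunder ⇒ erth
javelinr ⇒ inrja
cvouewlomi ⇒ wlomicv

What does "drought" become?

htdr

Rule — move the first 2 characters to the end (rotate left by 2), then delete the first 3 characters.
For "drought", step one produces "oughtdr"; step two turns that into "htdr".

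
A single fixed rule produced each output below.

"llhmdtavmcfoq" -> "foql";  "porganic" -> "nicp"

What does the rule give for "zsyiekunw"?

unwz

The rule is to move the last 3 characters to the front (rotate right by 3), then keep only the first 4 characters.
For "zsyiekunw", step one produces "unwzsyiek"; step two turns that into "unwz".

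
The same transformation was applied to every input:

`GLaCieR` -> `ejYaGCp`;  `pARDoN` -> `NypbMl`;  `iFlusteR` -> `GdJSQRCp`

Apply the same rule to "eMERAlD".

The pattern: flip the case of every letter, then shift every letter 2 places backward in the alphabet (wrapping around).
Applying that to "eMERAlD" gives "CkcpyJb".

CkcpyJb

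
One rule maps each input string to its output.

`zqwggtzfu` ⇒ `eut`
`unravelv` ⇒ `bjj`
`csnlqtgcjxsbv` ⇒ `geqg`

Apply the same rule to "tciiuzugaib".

qiup

What's happening: keep one character in every 3, starting at position 2 (positions 2nd, 5th, 8th, ...), then shift every letter 12 places backward in the alphabet (wrapping around).
On "tciiuzugaib": the first step gives "cugb", and the second then gives "qiup".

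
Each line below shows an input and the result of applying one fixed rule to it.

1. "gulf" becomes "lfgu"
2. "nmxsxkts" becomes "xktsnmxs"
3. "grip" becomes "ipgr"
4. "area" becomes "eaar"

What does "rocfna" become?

Rule — swap the front and back halves of the string.
Applying that to "rocfna" gives "fnaroc".

fnaroc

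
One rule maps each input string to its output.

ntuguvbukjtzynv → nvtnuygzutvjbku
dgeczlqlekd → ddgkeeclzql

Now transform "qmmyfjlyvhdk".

qkmdmhyvfyjl

The transformation: take characters alternately from the front and the back (1st, last, 2nd, 2nd-last, ...).
On "qmmyfjlyvhdk" that produces "qkmdmhyvfyjl".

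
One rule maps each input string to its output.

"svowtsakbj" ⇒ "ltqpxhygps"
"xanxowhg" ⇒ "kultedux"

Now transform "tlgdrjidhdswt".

daogfaeaptqqi

The rule is to move the first 2 characters to the end (rotate left by 2), then shift every letter 3 places backward in the alphabet (wrapping around).
"tlgdrjidhdswt" → "gdrjidhdswttl" → "daogfaeaptqqi".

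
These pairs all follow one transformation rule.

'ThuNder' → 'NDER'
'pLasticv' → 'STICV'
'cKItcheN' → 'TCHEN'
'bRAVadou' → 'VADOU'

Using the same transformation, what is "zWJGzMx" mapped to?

GZMX

Rule — delete the first 3 characters, then convert every letter to uppercase.
Starting from "zWJGzMx": after the first operation, "GzMx"; after the second, "GZMX".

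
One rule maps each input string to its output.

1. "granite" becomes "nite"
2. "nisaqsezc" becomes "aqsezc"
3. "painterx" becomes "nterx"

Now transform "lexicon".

Each output is the input with this applied: delete the first 3 characters.
On "lexicon" that produces "icon".

icon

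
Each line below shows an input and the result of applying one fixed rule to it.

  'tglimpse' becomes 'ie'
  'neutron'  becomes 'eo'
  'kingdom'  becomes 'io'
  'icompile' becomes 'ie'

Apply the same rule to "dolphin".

Each output is the input with this applied: keep every other character starting from the second (positions 2nd, 4th, 6th, ...), then keep only the vowels.
For "dolphin", step one produces "opi"; step two turns that into "oi".

oi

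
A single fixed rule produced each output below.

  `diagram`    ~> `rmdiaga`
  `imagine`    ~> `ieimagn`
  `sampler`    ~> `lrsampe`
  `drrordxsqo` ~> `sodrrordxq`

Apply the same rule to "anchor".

hranco

Rule — move the last 2 characters to the front (rotate right by 2), then swap the first and last characters.
"anchor" → "hranco".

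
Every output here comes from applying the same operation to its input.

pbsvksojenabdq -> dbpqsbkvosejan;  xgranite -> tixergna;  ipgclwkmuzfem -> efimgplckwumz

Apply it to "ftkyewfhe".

The pattern: move the last 3 characters to the front (rotate right by 3), then swap each adjacent pair of characters (1↔2, 3↔4, ...).
"ftkyewfhe" → "fheftkyew" → "hffekteyw".

hffekteyw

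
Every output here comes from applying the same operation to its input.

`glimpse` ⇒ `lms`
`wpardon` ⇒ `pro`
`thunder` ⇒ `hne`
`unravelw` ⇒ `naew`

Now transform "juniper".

uie

What's happening: keep every other character starting from the second (positions 2nd, 4th, 6th, ...).
For "juniper" the result is "uie".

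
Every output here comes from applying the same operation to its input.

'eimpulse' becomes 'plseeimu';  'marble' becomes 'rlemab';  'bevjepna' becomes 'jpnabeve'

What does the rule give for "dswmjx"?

Each output is the input with this applied: swap the front and back halves of the string, then swap the first and last characters.
Applying both steps to "dswmjx": "mjxdsw", then "wjxdsm".

wjxdsm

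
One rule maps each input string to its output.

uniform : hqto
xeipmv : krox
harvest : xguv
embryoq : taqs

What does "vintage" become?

What's happening: shift every letter 2 places forward in the alphabet (wrapping around), then keep only the last 4 characters.
For "vintage", step one produces "xkpvcig"; step two turns that into "vcig".

vcig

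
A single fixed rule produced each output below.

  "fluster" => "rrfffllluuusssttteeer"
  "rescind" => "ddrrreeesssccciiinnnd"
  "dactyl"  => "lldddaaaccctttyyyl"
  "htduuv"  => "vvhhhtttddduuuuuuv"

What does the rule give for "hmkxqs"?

sshhhmmmkkkxxxqqqs

Rule — repeat every character 3 times, then move the last 2 characters to the front (rotate right by 2).
Applying both steps to "hmkxqs": "hhhmmmkkkxxxqqqsss", then "sshhhmmmkkkxxxqqqs".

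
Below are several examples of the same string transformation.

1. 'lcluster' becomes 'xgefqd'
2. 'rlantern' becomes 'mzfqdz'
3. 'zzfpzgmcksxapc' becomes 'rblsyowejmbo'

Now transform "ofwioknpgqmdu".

iuawzbscypg

The transformation: delete the first 2 characters, then shift every letter 12 places forward in the alphabet (wrapping around).
On "ofwioknpgqmdu": the first step gives "wioknpgqmdu", and the second then gives "iuawzbscypg".
(Check on "lcluster": → "luster" → "xgefqd" ✓)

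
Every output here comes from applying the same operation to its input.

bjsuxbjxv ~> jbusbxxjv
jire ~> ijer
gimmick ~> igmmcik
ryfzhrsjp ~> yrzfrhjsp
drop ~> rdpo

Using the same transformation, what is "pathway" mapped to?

aphtawy

Looking at the pairs, the operation is to swap each adjacent pair of characters (1↔2, 3↔4, ...).
So "pathway" becomes "aphtawy".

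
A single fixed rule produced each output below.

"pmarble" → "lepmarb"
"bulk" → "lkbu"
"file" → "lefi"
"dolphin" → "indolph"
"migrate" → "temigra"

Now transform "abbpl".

Each output is the input with this applied: move the last 2 characters to the front (rotate right by 2).
So "abbpl" becomes "plabb".

plabb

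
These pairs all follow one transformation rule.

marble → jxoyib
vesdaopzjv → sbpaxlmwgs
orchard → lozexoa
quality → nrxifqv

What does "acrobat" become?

xzolyxq

Each output is the input with this applied: shift every letter 3 places backward in the alphabet (wrapping around).
On "acrobat" that produces "xzolyxq".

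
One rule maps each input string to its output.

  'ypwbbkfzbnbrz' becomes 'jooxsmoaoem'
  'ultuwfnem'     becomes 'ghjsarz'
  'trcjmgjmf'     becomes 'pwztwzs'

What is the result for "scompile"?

The transformation: delete the first 2 characters, then shift every letter 13 places forward in the alphabet (wrapping around) — i.e. ROT13.
Applying both steps to "scompile": "ompile", then "bzcvyr".

bzcvyr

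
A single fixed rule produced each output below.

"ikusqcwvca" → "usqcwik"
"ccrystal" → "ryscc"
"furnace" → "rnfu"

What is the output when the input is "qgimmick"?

immqg

The rule is to delete the last 3 characters, then move the first 2 characters to the end (rotate left by 2).
"qgimmick" → "qgimm" → "immqg".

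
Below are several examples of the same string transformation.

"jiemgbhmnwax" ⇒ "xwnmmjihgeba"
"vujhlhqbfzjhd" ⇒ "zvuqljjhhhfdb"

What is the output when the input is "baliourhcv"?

Rule — sort the characters into reverse alphabetical order.
Applying that to "baliourhcv" gives "vurolihcba".

vurolihcba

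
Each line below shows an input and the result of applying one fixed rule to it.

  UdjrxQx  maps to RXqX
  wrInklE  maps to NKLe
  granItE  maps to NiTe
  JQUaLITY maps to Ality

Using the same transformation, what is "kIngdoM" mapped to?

GDOm

Each output is the input with this applied: delete the first 3 characters, then flip the case of every letter.
"kIngdoM" → "gdoM" → "GDOm".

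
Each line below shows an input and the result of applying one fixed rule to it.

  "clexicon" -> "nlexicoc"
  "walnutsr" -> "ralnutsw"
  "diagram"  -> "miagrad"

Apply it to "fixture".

Looking at the pairs, the operation is to swap the first and last characters.
Doing the same to "fixture": "eixturf".

eixturf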